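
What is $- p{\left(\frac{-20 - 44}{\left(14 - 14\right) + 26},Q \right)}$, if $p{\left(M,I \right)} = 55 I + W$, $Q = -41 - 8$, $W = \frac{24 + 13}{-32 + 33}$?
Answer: $2658$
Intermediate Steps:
$W = 37$ ($W = \frac{37}{1} = 37 \cdot 1 = 37$)
$Q = -49$
$p{\left(M,I \right)} = 37 + 55 I$ ($p{\left(M,I \right)} = 55 I + 37 = 37 + 55 I$)
$- p{\left(\frac{-20 - 44}{\left(14 - 14\right) + 26},Q \right)} = - (37 + 55 \left(-49\right)) = - (37 - 2695) = \left(-1\right) \left(-2658\right) = 2658$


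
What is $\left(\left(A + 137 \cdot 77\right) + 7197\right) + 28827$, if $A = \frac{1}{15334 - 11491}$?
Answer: $\frac{178980040}{3843} \approx 46573.0$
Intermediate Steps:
$A = \frac{1}{3843} \approx 0.00026021$
$\left(\left(A + 137 \cdot 77\right) + 7197\right) + 28827 = \left(\left(\frac{1}{3843} + 137 \cdot 77\right) + 7197\right) + 28827 = \left(\left(\frac{1}{3843} + 10549\right) + 7197\right) + 28827 = \left(\frac{40539808}{3843} + 7197\right) + 28827 = \frac{68197879}{3843} + 28827 = \frac{178980040}{3843}$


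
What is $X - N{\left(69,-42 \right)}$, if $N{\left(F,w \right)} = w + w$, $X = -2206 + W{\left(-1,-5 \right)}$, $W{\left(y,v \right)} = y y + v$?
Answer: $-2126$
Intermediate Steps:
$W{\left(y,v \right)} = v + y^{2}$ ($W{\left(y,v \right)} = y^{2} + v = v + y^{2}$)
$X = -2210$ ($X = -2206 - \left(5 - \left(-1\right)^{2}\right) = -2206 + \left(-5 + 1\right) = -2206 - 4 = -2210$)
$N{\left(F,w \right)} = 2 w$
$X - N{\left(69,-42 \right)} = -2210 - 2 \left(-42\right) = -2210 - -84 = -2210 + 84 = -2126$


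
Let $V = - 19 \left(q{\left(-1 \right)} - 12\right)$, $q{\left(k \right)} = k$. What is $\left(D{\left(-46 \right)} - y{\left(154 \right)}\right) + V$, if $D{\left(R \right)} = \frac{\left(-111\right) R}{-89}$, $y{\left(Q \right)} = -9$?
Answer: $\frac{17678}{89} \approx 198.63$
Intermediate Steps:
$V = 247$ ($V = - 19 \left(-1 - 12\right) = \left(-19\right) \left(-13\right) = 247$)
$D{\left(R \right)} = \frac{111 R}{89}$ ($D{\left(R \right)} = - 111 R \left(- \frac{1}{89}\right) = \frac{111 R}{89}$)
$\left(D{\left(-46 \right)} - y{\left(154 \right)}\right) + V = \left(\frac{111}{89} \left(-46\right) - -9\right) + 247 = \left(- \frac{5106}{89} + 9\right) + 247 = - \frac{4305}{89} + 247 = \frac{17678}{89}$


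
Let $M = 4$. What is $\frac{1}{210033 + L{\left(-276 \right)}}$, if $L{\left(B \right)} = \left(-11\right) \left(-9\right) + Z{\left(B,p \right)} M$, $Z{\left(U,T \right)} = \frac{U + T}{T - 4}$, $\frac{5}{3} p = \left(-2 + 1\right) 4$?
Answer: $\frac{1}{210306} \approx 4.755 \cdot 10^{-6}$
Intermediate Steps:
$p = - \frac{12}{5}$ ($p = \frac{3 \left(-2 + 1\right) 4}{5} = \frac{3 \left(\left(-1\right) 4\right)}{5} = \frac{3}{5} \left(-4\right) = - \frac{12}{5} \approx -2.4$)
$Z{\left(U,T \right)} = \frac{T + U}{-4 + T}$
$L{\left(B \right)} = \frac{201}{2} - \frac{5 B}{8}$ ($L{\left(B \right)} = \left(-11\right) \left(-9\right) + \frac{- \frac{12}{5} + B}{-4 - \frac{12}{5}} \cdot 4 = 99 + \frac{- \frac{12}{5} + B}{- \frac{32}{5}} \cdot 4 = 99 + - \frac{5 \left(- \frac{12}{5} + B\right)}{32} \cdot 4 = 99 + \left(\frac{3}{8} - \frac{5 B}{32}\right) 4 = 99 - \left(- \frac{3}{2} + \frac{5 B}{8}\right) = \frac{201}{2} - \frac{5 B}{8}$)
$\frac{1}{210033 + L{\left(-276 \right)}} = \frac{1}{210033 + \left(\frac{201}{2} - - \frac{345}{2}\right)} = \frac{1}{210033 + \left(\frac{201}{2} + \frac{345}{2}\right)} = \frac{1}{210033 + 273} = \frac{1}{210306}$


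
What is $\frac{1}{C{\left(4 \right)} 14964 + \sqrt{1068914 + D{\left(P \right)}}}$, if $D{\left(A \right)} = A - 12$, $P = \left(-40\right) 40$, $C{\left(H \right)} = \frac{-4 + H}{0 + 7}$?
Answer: $\frac{\sqrt{1067302}}{1067302} \approx 0.00096796$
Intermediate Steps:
$C{\left(H \right)} = - \frac{4}{7} + \frac{H}{7}$ ($C{\left(H \right)} = \frac{-4 + H}{7} = \left(-4 + H\right) \frac{1}{7} = - \frac{4}{7} + \frac{H}{7}$)
$P = -1600$
$D{\left(A \right)} = -12 + A$ ($D{\left(A \right)} = A - 12 = -12 + A$)
$\frac{1}{C{\left(4 \right)} 14964 + \sqrt{1068914 + D{\left(P \right)}}} = \frac{1}{\left(- \frac{4}{7} + \frac{1}{7} \cdot 4\right) 14964 + \sqrt{1068914 - 1612}} = \frac{1}{\left(- \frac{4}{7} + \frac{4}{7}\right) 14964 + \sqrt{1068914 - 1612}} = \frac{1}{0 \cdot 14964 + \sqrt{1067302}} = \frac{1}{0 + \sqrt{1067302}} = \frac{1}{\sqrt{1067302}} = \frac{\sqrt{1067302}}{1067302}$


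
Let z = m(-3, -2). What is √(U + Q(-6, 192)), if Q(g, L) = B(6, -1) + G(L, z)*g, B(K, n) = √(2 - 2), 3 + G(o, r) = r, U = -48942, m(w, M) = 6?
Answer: 24*I*√85 ≈ 221.27*I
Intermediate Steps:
z = 6
G(o, r) = -3 + r
B(K, n) = 0 (B(K, n) = √0 = 0)
Q(g, L) = 3*g (Q(g, L) = 0 + (-3 + 6)*g = 0 + 3*g = 3*g)
√(U + Q(-6, 192)) = √(-48942 + 3*(-6)) = √(-48942 - 18) = √(-48960) = 24*I*√85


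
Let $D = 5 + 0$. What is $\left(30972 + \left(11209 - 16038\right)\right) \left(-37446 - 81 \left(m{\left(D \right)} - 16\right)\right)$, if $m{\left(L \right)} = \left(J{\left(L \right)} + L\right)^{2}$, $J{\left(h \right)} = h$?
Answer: $-1156827750$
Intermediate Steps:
$D = 5$
$m{\left(L \right)} = 4 L^{2}$ ($m{\left(L \right)} = \left(L + L\right)^{2} = \left(2 L\right)^{2} = 4 L^{2}$)
$\left(30972 + \left(11209 - 16038\right)\right) \left(-37446 - 81 \left(m{\left(D \right)} - 16\right)\right) = \left(30972 + \left(11209 - 16038\right)\right) \left(-37446 - 81 \left(4 \cdot 5^{2} - 16\right)\right) = \left(30972 + \left(11209 - 16038\right)\right) \left(-37446 - 81 \left(4 \cdot 25 - 16\right)\right) = \left(30972 - 4829\right) \left(-37446 - 81 \left(100 - 16\right)\right) = 26143 \left(-37446 - 6804\right) = 26143 \left(-44250\right) = -1156827750$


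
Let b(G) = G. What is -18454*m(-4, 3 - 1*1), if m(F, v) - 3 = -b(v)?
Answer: -18454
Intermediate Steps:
m(F, v) = 3 - v
-18454*m(-4, 3 - 1*1) = -18454*(3 - (3 - 1*1)) = -18454*(3 - (3 - 1)) = -18454*(3 - 1*2) = -18454*(3 - 2) = -18454*1 = -18454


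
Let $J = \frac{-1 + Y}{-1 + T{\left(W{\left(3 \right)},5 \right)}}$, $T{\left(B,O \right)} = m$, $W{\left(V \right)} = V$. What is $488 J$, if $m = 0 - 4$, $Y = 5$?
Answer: $- \frac{1952}{5} \approx -390.4$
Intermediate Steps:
$m = -4$
$T{\left(B,O \right)} = -4$
$J = - \frac{4}{5}$ ($J = \frac{-1 + 5}{-1 - 4} = \frac{4}{-5} = 4 \left(- \frac{1}{5}\right) = - \frac{4}{5} \approx -0.8$)
$488 J = 488 \left(- \frac{4}{5}\right) = - \frac{1952}{5}$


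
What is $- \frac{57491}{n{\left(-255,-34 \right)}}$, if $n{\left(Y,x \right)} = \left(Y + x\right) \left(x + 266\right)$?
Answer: $\frac{57491}{67048} \approx 0.85746$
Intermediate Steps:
$n{\left(Y,x \right)} = \left(266 + x\right) \left(Y + x\right)$ ($n{\left(Y,x \right)} = \left(Y + x\right) \left(266 + x\right) = \left(266 + x\right) \left(Y + x\right)$)
$- \frac{57491}{n{\left(-255,-34 \right)}} = - \frac{57491}{\left(-34\right)^{2} + 266 \left(-255\right) + 266 \left(-34\right) - -8670} = - \frac{57491}{1156 - 67830 - 9044 + 8670} = - \frac{57491}{-67048} = \left(-57491\right) \left(- \frac{1}{67048}\right) = \frac{57491}{67048}$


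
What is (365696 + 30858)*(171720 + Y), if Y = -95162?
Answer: 30359381132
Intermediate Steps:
(365696 + 30858)*(171720 + Y) = (365696 + 30858)*(171720 - 95162) = 396554*76558 = 30359381132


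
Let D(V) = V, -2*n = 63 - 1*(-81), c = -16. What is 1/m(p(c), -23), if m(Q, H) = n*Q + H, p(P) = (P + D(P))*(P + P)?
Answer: -1/73751 ≈ -1.3559e-5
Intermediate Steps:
n = -72 (n = -(63 - 1*(-81))/2 = -(63 + 81)/2 = -1/2*144 = -72)
p(P) = 4*P**2 (p(P) = (P + P)*(P + P) = (2*P)*(2*P) = 4*P**2)
m(Q, H) = H - 72*Q (m(Q, H) = -72*Q + H = H - 72*Q)
1/m(p(c), -23) = 1/(-23 - 288*(-16)**2) = 1/(-23 - 288*256) = 1/(-23 - 72*1024) = 1/(-23 - 73728) = 1/(-73751) = -1/73751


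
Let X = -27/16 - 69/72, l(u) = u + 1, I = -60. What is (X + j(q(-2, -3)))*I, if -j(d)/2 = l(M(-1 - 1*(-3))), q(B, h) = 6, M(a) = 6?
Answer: 3995/4 ≈ 998.75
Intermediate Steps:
l(u) = 1 + u
X = -127/48 (X = -27*1/16 - 69*1/72 = -27/16 - 23/24 = -127/48 ≈ -2.6458)
j(d) = -14 (j(d) = -2*(1 + 6) = -2*7 = -14)
(X + j(q(-2, -3)))*I = (-127/48 - 14)*(-60) = -799/48*(-60) = 3995/4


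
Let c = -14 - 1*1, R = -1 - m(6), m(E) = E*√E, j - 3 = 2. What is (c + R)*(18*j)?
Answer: -1440 - 540*√6 ≈ -2762.7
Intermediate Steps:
j = 5 (j = 3 + 2 = 5)
m(E) = E^(3/2)
R = -1 - 6*√6 (R = -1 - 6^(3/2) = -1 - 6*√6 ≈ -15.697)
c = -15 (c = -14 - 1 = -15)
(c + R)*(18*j) = (-15 + (-1 - 6*√6))*(18*5) = (-16 - 6*√6)*90 = -1440 - 540*√6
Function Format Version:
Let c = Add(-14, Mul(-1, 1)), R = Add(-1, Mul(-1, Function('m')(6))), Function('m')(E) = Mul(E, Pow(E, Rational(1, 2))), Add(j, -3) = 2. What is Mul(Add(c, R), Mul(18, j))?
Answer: Add(-1440, Mul(-540, Pow(6, Rational(1, 2)))) ≈ -2762.7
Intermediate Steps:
j = 5 (j = Add(3, 2) = 5)
Function('m')(E) = Pow(E, Rational(3, 2))
R = Add(-1, Mul(-6, Pow(6, Rational(1, 2)))) (R = Add(-1, Mul(-1, Pow(6, Rational(3, 2)))) = Add(-1, Mul(-1, Mul(6, Pow(6, Rational(1, 2))))) = Add(-1, Mul(-6, Pow(6, Rational(1, 2)))) ≈ -15.697)
c = -15 (c = Add(-14, -1) = -15)
Mul(Add(c, R), Mul(18, j)) = Mul(Add(-15, Add(-1, Mul(-6, Pow(6, Rational(1, 2))))), Mul(18, 5)) = Mul(Add(-16, Mul(-6, Pow(6, Rational(1, 2)))), 90) = Add(-1440, Mul(-540, Pow(6, Rational(1, 2))))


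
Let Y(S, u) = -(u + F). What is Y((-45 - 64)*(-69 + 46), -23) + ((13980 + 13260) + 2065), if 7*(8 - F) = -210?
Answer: 29290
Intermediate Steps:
F = 38 (F = 8 - ⅐*(-210) = 8 + 30 = 38)
Y(S, u) = -38 - u (Y(S, u) = -(u + 38) = -(38 + u) = -38 - u)
Y((-45 - 64)*(-69 + 46), -23) + ((13980 + 13260) + 2065) = (-38 - 1*(-23)) + ((13980 + 13260) + 2065) = (-38 + 23) + (27240 + 2065) = -15 + 29305 = 29290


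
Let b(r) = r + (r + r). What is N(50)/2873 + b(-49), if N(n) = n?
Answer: -422281/2873 ≈ -146.98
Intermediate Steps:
b(r) = 3*r (b(r) = r + 2*r = 3*r)
N(50)/2873 + b(-49) = 50/2873 + 3*(-49) = 50*(1/2873) - 147 = 50/2873 - 147 = -422281/2873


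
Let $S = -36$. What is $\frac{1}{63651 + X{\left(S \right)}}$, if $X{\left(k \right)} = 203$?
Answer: $\frac{1}{63854} \approx 1.5661 \cdot 10^{-5}$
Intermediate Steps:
$\frac{1}{63651 + X{\left(S \right)}} = \frac{1}{63651 + 203} = \frac{1}{63854}$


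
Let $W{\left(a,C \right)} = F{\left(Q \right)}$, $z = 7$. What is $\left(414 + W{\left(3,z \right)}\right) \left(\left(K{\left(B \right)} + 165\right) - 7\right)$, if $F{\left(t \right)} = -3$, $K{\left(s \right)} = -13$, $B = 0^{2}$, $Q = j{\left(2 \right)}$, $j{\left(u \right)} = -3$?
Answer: $59595$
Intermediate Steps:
$Q = -3$
$B = 0$
$W{\left(a,C \right)} = -3$
$\left(414 + W{\left(3,z \right)}\right) \left(\left(K{\left(B \right)} + 165\right) - 7\right) = \left(414 - 3\right) \left(\left(-13 + 165\right) - 7\right) = 411 \left(152 - 7\right) = 411 \cdot 145 = 59595$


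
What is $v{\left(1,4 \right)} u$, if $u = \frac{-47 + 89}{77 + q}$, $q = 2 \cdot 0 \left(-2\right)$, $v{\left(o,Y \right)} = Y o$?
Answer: $\frac{24}{11} \approx 2.1818$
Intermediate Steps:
$q = 0$ ($q = 0 \left(-2\right) = 0$)
$u = \frac{6}{11}$ ($u = \frac{-47 + 89}{77 + 0} = \frac{42}{77} = 42 \cdot \frac{1}{77} = \frac{6}{11} \approx 0.54545$)
$v{\left(1,4 \right)} u = 4 \cdot 1 \cdot \frac{6}{11} = 4 \cdot \frac{6}{11} = \frac{24}{11}$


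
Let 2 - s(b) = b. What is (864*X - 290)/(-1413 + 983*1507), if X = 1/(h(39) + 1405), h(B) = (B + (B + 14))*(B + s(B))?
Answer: -229973/1175834576 ≈ -0.00019558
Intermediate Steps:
s(b) = 2 - b
h(B) = 28 + 4*B (h(B) = (B + (B + 14))*(B + (2 - B)) = (B + (14 + B))*2 = (14 + 2*B)*2 = 28 + 4*B)
X = 1/1589 (X = 1/((28 + 4*39) + 1405) = 1/((28 + 156) + 1405) = 1/(184 + 1405) = 1/1589 ≈ 0.00062933)
(864*X - 290)/(-1413 + 983*1507) = (864*(1/1589) - 290)/(-1413 + 983*1507) = (864/1589 - 290)/(-1413 + 1481381) = -459946/1589/1479968 = -459946/1589*1/1479968 = -229973/1175834576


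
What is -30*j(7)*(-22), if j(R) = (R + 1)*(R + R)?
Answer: 73920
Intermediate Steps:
j(R) = 2*R*(1 + R) (j(R) = (1 + R)*(2*R) = 2*R*(1 + R))
-30*j(7)*(-22) = -60*7*(1 + 7)*(-22) = -60*7*8*(-22) = -30*112*(-22) = -3360*(-22) = 73920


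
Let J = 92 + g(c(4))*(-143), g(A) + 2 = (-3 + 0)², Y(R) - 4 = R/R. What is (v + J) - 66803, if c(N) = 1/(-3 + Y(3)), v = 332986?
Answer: 265274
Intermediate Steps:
Y(R) = 5 (Y(R) = 4 + R/R = 4 + 1 = 5)
c(N) = ½ (c(N) = 1/(-3 + 5) = 1/2 = ½)
g(A) = 7 (g(A) = -2 + (-3 + 0)² = -2 + (-3)² = -2 + 9 = 7)
J = -909 (J = 92 + 7*(-143) = 92 - 1001 = -909)
(v + J) - 66803 = (332986 - 909) - 66803 = 332077 - 66803 = 265274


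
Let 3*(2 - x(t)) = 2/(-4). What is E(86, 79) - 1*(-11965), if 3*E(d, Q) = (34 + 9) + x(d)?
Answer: 215641/18 ≈ 11980.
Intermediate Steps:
x(t) = 13/6 (x(t) = 2 - 2/(3*(-4)) = 2 - 2*(-1)/(3*4) = 2 - 1/3*(-1/2) = 2 + 1/6 = 13/6)
E(d, Q) = 271/18 (E(d, Q) = ((34 + 9) + 13/6)/3 = (43 + 13/6)/3 = (1/3)*(271/6) = 271/18)
E(86, 79) - 1*(-11965) = 271/18 - 1*(-11965) = 271/18 + 11965 = 215641/18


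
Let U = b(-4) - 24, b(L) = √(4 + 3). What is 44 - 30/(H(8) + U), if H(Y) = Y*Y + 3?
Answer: 13293/307 + 5*√7/307 ≈ 43.343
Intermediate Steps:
b(L) = √7
H(Y) = 3 + Y² (H(Y) = Y² + 3 = 3 + Y²)
U = -24 + √7 (U = √7 - 24 = -24 + √7 ≈ -21.354)
44 - 30/(H(8) + U) = 44 - 30/((3 + 8²) + (-24 + √7)) = 44 - 30/((3 + 64) + (-24 + √7)) = 44 - 30/(67 + (-24 + √7)) = 44 - 30/(43 + √7)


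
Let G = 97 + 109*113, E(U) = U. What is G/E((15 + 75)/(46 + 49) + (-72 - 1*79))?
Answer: -235866/2851 ≈ -82.731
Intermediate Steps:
G = 12414 (G = 97 + 12317 = 12414)
G/E((15 + 75)/(46 + 49) + (-72 - 1*79)) = 12414/((15 + 75)/(46 + 49) + (-72 - 1*79)) = 12414/(90/95 + (-72 - 79)) = 12414/(90*(1/95) - 151) = 12414/(18/19 - 151) = 12414/(-2851/19) = 12414*(-19/2851) = -235866/2851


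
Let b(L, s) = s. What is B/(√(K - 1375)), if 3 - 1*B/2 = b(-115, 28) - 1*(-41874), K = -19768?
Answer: 83798*I*√21143/21143 ≈ 576.3*I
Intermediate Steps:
B = -83798 (B = 6 - 2*(28 - 1*(-41874)) = 6 - 2*(28 + 41874) = 6 - 2*41902 = 6 - 83804 = -83798)
B/(√(K - 1375)) = -83798/√(-19768 - 1375) = -83798*(-I*√21143/21143) = -(-83798)*I*√21143/21143 = 83798*I*√21143/21143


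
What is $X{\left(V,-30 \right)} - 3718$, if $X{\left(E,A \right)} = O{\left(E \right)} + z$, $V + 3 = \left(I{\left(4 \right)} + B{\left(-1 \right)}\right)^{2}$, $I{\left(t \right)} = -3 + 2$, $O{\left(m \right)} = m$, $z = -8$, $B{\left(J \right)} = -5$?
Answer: $-3693$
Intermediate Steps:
$I{\left(t \right)} = -1$
$V = 33$ ($V = -3 + \left(-1 - 5\right)^{2} = -3 + \left(-6\right)^{2} = -3 + 36 = 33$)
$X{\left(E,A \right)} = -8 + E$ ($X{\left(E,A \right)} = E - 8 = -8 + E$)
$X{\left(V,-30 \right)} - 3718 = \left(-8 + 33\right) - 3718 = 25 - 3718 = -3693$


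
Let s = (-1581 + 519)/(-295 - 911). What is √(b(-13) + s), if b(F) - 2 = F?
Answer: I*√45426/67 ≈ 3.1811*I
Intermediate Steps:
s = 59/67 (s = -1062/(-1206) = -1062*(-1/1206) = 59/67 ≈ 0.88060)
b(F) = 2 + F
√(b(-13) + s) = √((2 - 13) + 59/67) = √(-11 + 59/67) = √(-678/67) = I*√45426/67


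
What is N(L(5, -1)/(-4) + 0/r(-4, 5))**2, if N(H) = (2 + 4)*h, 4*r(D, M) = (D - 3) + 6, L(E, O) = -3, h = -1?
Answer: 36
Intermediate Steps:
r(D, M) = 3/4 + D/4 (r(D, M) = ((D - 3) + 6)/4 = ((-3 + D) + 6)/4 = (3 + D)/4 = 3/4 + D/4)
N(H) = -6 (N(H) = (2 + 4)*(-1) = 6*(-1) = -6)
N(L(5, -1)/(-4) + 0/r(-4, 5))**2 = (-6)**2 = 36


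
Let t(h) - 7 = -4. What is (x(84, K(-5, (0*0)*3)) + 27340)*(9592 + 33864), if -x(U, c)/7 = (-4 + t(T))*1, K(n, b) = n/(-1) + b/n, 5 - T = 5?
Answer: 1188391232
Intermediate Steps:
T = 0 (T = 5 - 1*5 = 5 - 5 = 0)
K(n, b) = -n + b/n (K(n, b) = n*(-1) + b/n = -n + b/n)
t(h) = 3 (t(h) = 7 - 4 = 3)
x(U, c) = 7 (x(U, c) = -7*(-4 + 3) = -(-7) = -7*(-1) = 7)
(x(84, K(-5, (0*0)*3)) + 27340)*(9592 + 33864) = (7 + 27340)*(9592 + 33864) = 27347*43456 = 1188391232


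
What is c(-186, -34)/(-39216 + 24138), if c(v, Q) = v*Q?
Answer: -1054/2513 ≈ -0.41942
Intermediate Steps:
c(v, Q) = Q*v
c(-186, -34)/(-39216 + 24138) = (-34*(-186))/(-39216 + 24138) = 6324/(-15078) = 6324*(-1/15078) = -1054/2513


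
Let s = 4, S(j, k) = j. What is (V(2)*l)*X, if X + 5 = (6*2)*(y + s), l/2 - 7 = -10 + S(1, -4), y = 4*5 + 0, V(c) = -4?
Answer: 4528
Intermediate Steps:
y = 20 (y = 20 + 0 = 20)
l = -4 (l = 14 + 2*(-10 + 1) = 14 + 2*(-9) = 14 - 18 = -4)
X = 283 (X = -5 + (6*2)*(20 + 4) = -5 + 12*24 = -5 + 288 = 283)
(V(2)*l)*X = -4*(-4)*283 = 16*283 = 4528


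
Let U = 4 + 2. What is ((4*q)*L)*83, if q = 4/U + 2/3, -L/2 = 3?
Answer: -2656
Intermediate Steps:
L = -6 (L = -2*3 = -6)
U = 6
q = 4/3 (q = 4/6 + 2/3 = 4*(⅙) + 2*(⅓) = ⅔ + ⅔ = 4/3 ≈ 1.3333)
((4*q)*L)*83 = ((4*(4/3))*(-6))*83 = ((16/3)*(-6))*83 = -32*83 = -2656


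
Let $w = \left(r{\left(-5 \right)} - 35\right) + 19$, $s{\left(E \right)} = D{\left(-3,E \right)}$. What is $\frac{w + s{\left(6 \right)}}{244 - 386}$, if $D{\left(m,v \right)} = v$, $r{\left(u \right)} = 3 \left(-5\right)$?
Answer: $\frac{25}{142} \approx 0.17606$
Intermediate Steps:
$r{\left(u \right)} = -15$
$s{\left(E \right)} = E$
$w = -31$ ($w = \left(-15 - 35\right) + 19 = -50 + 19 = -31$)
$\frac{w + s{\left(6 \right)}}{244 - 386} = \frac{-31 + 6}{244 - 386} = - \frac{25}{-142} = \left(-25\right) \left(- \frac{1}{142}\right) = \frac{25}{142}$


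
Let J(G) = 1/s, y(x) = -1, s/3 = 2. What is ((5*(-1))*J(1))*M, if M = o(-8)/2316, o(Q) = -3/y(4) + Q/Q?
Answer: -5/3474 ≈ -0.0014393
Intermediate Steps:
s = 6 (s = 3*2 = 6)
o(Q) = 4 (o(Q) = -3/(-1) + Q/Q = -3*(-1) + 1 = 3 + 1 = 4)
J(G) = 1/6
M = 1/579 (M = 4/2316 = 4*(1/2316) = 1/579 ≈ 0.0017271)
((5*(-1))*J(1))*M = ((5*(-1))*(1/6))*(1/579) = -5*1/6*(1/579) = -5/6*1/579 = -5/3474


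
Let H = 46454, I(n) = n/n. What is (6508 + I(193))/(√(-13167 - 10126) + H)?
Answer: 302369086/2157997409 - 6509*I*√23293/2157997409 ≈ 0.14012 - 0.00046034*I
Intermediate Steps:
I(n) = 1
(6508 + I(193))/(√(-13167 - 10126) + H) = (6508 + 1)/(√(-13167 - 10126) + 46454) = 6509/(√(-23293) + 46454) = 6509/(I*√23293 + 46454) = 6509/(46454 + I*√23293)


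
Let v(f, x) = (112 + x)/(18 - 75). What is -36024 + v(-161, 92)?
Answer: -684524/19 ≈ -36028.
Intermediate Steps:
v(f, x) = -112/57 - x/57 (v(f, x) = (112 + x)/(-57) = (112 + x)*(-1/57) = -112/57 - x/57)
-36024 + v(-161, 92) = -36024 + (-112/57 - 1/57*92) = -36024 + (-112/57 - 92/57) = -36024 - 68/19 = -684524/19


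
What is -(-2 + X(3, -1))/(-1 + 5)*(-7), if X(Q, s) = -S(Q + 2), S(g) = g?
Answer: -49/4 ≈ -12.250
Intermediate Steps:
X(Q, s) = -2 - Q (X(Q, s) = -(Q + 2) = -(2 + Q) = -2 - Q)
-(-2 + X(3, -1))/(-1 + 5)*(-7) = -(-2 + (-2 - 1*3))/(-1 + 5)*(-7) = -(-2 + (-2 - 3))/4*(-7) = -(-2 - 5)/4*(-7) = -(-7)/4*(-7) = -1*(-7/4)*(-7) = (7/4)*(-7) = -49/4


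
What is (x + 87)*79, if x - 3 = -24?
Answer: 5214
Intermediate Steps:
x = -21 (x = 3 - 24 = -21)
(x + 87)*79 = (-21 + 87)*79 = 66*79 = 5214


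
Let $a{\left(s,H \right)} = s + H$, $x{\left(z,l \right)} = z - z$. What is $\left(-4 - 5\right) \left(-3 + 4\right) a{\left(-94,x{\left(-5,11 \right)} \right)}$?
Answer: $846$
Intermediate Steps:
$x{\left(z,l \right)} = 0$
$a{\left(s,H \right)} = H + s$
$\left(-4 - 5\right) \left(-3 + 4\right) a{\left(-94,x{\left(-5,11 \right)} \right)} = \left(-4 - 5\right) \left(-3 + 4\right) \left(0 - 94\right) = \left(-9\right) 1 \left(-94\right) = \left(-9\right) \left(-94\right) = 846$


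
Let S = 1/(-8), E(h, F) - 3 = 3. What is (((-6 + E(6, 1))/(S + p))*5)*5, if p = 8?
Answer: 0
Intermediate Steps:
E(h, F) = 6 (E(h, F) = 3 + 3 = 6)
S = -⅛ ≈ -0.12500
(((-6 + E(6, 1))/(S + p))*5)*5 = (((-6 + 6)/(-⅛ + 8))*5)*5 = ((0/(63/8))*5)*5 = ((0*(8/63))*5)*5 = (0*5)*5 = 0*5 = 0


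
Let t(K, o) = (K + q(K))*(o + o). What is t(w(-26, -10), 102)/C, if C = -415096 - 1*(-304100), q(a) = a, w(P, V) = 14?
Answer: -1428/27749 ≈ -0.051461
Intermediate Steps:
t(K, o) = 4*K*o (t(K, o) = (K + K)*(o + o) = (2*K)*(2*o) = 4*K*o)
C = -110996 (C = -415096 + 304100 = -110996)
t(w(-26, -10), 102)/C = (4*14*102)/(-110996) = 5712*(-1/110996) = -1428/27749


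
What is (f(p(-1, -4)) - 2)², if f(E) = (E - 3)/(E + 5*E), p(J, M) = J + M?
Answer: 676/225 ≈ 3.0044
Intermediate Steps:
f(E) = (-3 + E)/(6*E) (f(E) = (-3 + E)/((6*E)) = (-3 + E)*(1/(6*E)) = (-3 + E)/(6*E))
(f(p(-1, -4)) - 2)² = ((-3 + (-1 - 4))/(6*(-1 - 4)) - 2)² = ((⅙)*(-3 - 5)/(-5) - 2)² = ((⅙)*(-⅕)*(-8) - 2)² = (4/15 - 2)² = (-26/15)² = 676/225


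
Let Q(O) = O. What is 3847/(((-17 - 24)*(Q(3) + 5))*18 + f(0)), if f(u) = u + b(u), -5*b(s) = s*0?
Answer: -3847/5904 ≈ -0.65159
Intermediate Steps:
b(s) = 0 (b(s) = -s*0/5 = -⅕*0 = 0)
f(u) = u (f(u) = u + 0 = u)
3847/(((-17 - 24)*(Q(3) + 5))*18 + f(0)) = 3847/(((-17 - 24)*(3 + 5))*18 + 0) = 3847/(-41*8*18 + 0) = 3847/(-328*18 + 0) = 3847/(-5904 + 0) = 3847/(-5904) = 3847*(-1/5904) = -3847/5904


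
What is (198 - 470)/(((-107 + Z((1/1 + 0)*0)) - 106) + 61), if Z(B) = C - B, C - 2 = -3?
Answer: 16/9 ≈ 1.7778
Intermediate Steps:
C = -1 (C = 2 - 3 = -1)
Z(B) = -1 - B
(198 - 470)/(((-107 + Z((1/1 + 0)*0)) - 106) + 61) = (198 - 470)/(((-107 + (-1 - (1/1 + 0)*0)) - 106) + 61) = -272/(((-107 + (-1 - (1 + 0)*0)) - 106) + 61) = -272/(((-107 + (-1 - 0)) - 106) + 61) = -272/(((-107 + (-1 - 1*0)) - 106) + 61) = -272/(((-107 + (-1 + 0)) - 106) + 61) = -272/(((-107 - 1) - 106) + 61) = -272/((-108 - 106) + 61) = -272/(-214 + 61) = -272/(-153) = -272*(-1/153) = 16/9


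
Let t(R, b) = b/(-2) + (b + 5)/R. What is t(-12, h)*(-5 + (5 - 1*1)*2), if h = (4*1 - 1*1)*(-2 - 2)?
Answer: 79/4 ≈ 19.750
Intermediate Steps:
h = -12 (h = (4 - 1)*(-4) = 3*(-4) = -12)
t(R, b) = -b/2 + (5 + b)/R (t(R, b) = b*(-½) + (5 + b)/R = -b/2 + (5 + b)/R)
t(-12, h)*(-5 + (5 - 1*1)*2) = ((5 - 12 - ½*(-12)*(-12))/(-12))*(-5 + (5 - 1*1)*2) = (-(5 - 12 - 72)/12)*(-5 + (5 - 1)*2) = (-1/12*(-79))*(-5 + 4*2) = 79*(-5 + 8)/12 = (79/12)*3 = 79/4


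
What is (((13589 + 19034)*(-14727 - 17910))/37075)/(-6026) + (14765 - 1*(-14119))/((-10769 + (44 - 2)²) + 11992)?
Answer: 14442875211/1000505950 ≈ 14.436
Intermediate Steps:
(((13589 + 19034)*(-14727 - 17910))/37075)/(-6026) + (14765 - 1*(-14119))/((-10769 + (44 - 2)²) + 11992) = ((32623*(-32637))*(1/37075))*(-1/6026) + (14765 + 14119)/((-10769 + 42²) + 11992) = -1064716851*1/37075*(-1/6026) + 28884/((-10769 + 1764) + 11992) = -1064716851/37075*(-1/6026) + 28884/(-9005 + 11992) = 46292037/9713650 + 28884/2987 = 46292037/9713650 + 28884*(1/2987) = 46292037/9713650 + 996/103 = 14442875211/1000505950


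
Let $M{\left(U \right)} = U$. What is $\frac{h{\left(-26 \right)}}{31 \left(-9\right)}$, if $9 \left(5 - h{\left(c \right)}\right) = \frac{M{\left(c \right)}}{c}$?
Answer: $- \frac{44}{2511} \approx -0.017523$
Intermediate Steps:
$h{\left(c \right)} = \frac{44}{9}$ ($h{\left(c \right)} = 5 - \frac{c \frac{1}{c}}{9} = 5 - \frac{1}{9} = \frac{44}{9}$)
$\frac{h{\left(-26 \right)}}{31 \left(-9\right)} = \frac{44}{9 \cdot 31 \left(-9\right)} = \frac{44}{9 \left(-279\right)} = \frac{44}{9} \left(- \frac{1}{279}\right) = - \frac{44}{2511}$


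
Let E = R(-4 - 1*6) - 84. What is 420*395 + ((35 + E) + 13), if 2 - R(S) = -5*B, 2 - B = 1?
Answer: 165871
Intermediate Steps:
B = 1 (B = 2 - 1*1 = 2 - 1 = 1)
R(S) = 7 (R(S) = 2 - (-5) = 2 - 1*(-5) = 2 + 5 = 7)
E = -77 (E = 7 - 84 = -77)
420*395 + ((35 + E) + 13) = 420*395 + ((35 - 77) + 13) = 165900 + (-42 + 13) = 165900 - 29 = 165871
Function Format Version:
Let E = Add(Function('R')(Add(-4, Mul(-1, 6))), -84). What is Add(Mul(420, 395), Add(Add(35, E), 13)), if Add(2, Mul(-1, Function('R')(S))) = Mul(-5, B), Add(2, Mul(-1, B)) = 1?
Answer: 165871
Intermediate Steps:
B = 1 (B = Add(2, Mul(-1, 1)) = Add(2, -1) = 1)
Function('R')(S) = 7 (Function('R')(S) = Add(2, Mul(-1, Mul(-5, 1))) = Add(2, Mul(-1, -5)) = Add(2, 5) = 7)
E = -77 (E = Add(7, -84) = -77)
Add(Mul(420, 395), Add(Add(35, E), 13)) = Add(Mul(420, 395), Add(Add(35, -77), 13)) = Add(165900, Add(-42, 13)) = Add(165900, -29) = 165871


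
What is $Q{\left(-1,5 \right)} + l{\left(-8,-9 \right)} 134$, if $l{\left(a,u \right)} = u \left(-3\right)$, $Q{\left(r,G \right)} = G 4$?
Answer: $3638$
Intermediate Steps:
$Q{\left(r,G \right)} = 4 G$
$l{\left(a,u \right)} = - 3 u$
$Q{\left(-1,5 \right)} + l{\left(-8,-9 \right)} 134 = 4 \cdot 5 + \left(-3\right) \left(-9\right) 134 = 20 + 27 \cdot 134 = 20 + 3618 = 3638$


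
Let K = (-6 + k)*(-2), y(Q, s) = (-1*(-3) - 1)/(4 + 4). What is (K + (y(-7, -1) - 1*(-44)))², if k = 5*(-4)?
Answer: 148225/16 ≈ 9264.1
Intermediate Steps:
y(Q, s) = ¼ (y(Q, s) = (3 - 1)/8 = 2*(⅛) = ¼)
k = -20
K = 52 (K = (-6 - 20)*(-2) = -26*(-2) = 52)
(K + (y(-7, -1) - 1*(-44)))² = (52 + (¼ - 1*(-44)))² = (52 + (¼ + 44))² = (52 + 177/4)² = (385/4)² = 148225/16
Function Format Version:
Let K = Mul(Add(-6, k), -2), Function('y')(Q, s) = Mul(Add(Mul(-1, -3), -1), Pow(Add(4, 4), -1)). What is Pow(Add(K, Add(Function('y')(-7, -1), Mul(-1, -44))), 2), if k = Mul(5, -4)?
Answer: Rational(148225, 16) ≈ 9264.1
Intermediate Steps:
Function('y')(Q, s) = Rational(1, 4) (Function('y')(Q, s) = Mul(Add(3, -1), Pow(8, -1)) = Mul(2, Rational(1, 8)) = Rational(1, 4))
k = -20
K = 52 (K = Mul(Add(-6, -20), -2) = Mul(-26, -2) = 52)
Pow(Add(K, Add(Function('y')(-7, -1), Mul(-1, -44))), 2) = Pow(Add(52, Add(Rational(1, 4), Mul(-1, -44))), 2) = Pow(Add(52, Add(Rational(1, 4), 44)), 2) = Pow(Add(52, Rational(177, 4)), 2) = Pow(Rational(385, 4), 2) = Rational(148225, 16)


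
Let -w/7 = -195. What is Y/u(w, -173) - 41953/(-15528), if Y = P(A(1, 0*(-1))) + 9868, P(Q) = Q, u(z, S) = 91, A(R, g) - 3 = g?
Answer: 157094611/1413048 ≈ 111.17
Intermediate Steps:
w = 1365 (w = -7*(-195) = 1365)
A(R, g) = 3 + g
Y = 9871 (Y = (3 + 0*(-1)) + 9868 = (3 + 0) + 9868 = 3 + 9868 = 9871)
Y/u(w, -173) - 41953/(-15528) = 9871/91 - 41953/(-15528) = 9871*(1/91) - 41953*(-1/15528) = 9871/91 + 41953/15528 = 157094611/1413048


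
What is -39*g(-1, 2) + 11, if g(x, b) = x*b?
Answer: 89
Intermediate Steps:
g(x, b) = b*x
-39*g(-1, 2) + 11 = -78*(-1) + 11 = -39*(-2) + 11 = 78 + 11 = 89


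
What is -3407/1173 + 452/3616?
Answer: -26083/9384 ≈ -2.7795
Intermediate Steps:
-3407/1173 + 452/3616 = -3407*1/1173 + 452*(1/3616) = -3407/1173 + 1/8 = -26083/9384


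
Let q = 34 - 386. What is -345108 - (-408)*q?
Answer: -488724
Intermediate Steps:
q = -352
-345108 - (-408)*q = -345108 - (-408)*(-352) = -345108 - 1*143616 = -345108 - 143616 = -488724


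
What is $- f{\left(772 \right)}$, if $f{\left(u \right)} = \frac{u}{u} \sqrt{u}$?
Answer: $- 2 \sqrt{193} \approx -27.785$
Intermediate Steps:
$f{\left(u \right)} = \sqrt{u}$ ($f{\left(u \right)} = 1 \sqrt{u} = \sqrt{u}$)
$- f{\left(772 \right)} = - \sqrt{772} = - 2 \sqrt{193}$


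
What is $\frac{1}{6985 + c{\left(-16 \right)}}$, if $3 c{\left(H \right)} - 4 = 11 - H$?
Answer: $\frac{3}{20986} \approx 0.00014295$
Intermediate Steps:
$c{\left(H \right)} = 5 - \frac{H}{3}$ ($c{\left(H \right)} = \frac{4}{3} + \frac{11 - H}{3} = \frac{4}{3} - \left(- \frac{11}{3} + \frac{H}{3}\right) = 5 - \frac{H}{3}$)
$\frac{1}{6985 + c{\left(-16 \right)}} = \frac{1}{6985 + \left(5 - - \frac{16}{3}\right)} = \frac{1}{6985 + \left(5 + \frac{16}{3}\right)} = \frac{1}{6985 + \frac{31}{3}} = \frac{1}{\frac{20986}{3}} = \frac{3}{20986}$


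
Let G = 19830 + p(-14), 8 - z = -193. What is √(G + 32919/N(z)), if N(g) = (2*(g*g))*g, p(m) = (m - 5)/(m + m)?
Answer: 5*√28196512946203/188538 ≈ 140.82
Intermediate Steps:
p(m) = (-5 + m)/(2*m) (p(m) = (-5 + m)/((2*m)) = (-5 + m)*(1/(2*m)) = (-5 + m)/(2*m))
z = 201 (z = 8 - 1*(-193) = 8 + 193 = 201)
N(g) = 2*g³ (N(g) = (2*g²)*g = 2*g³)
G = 555259/28 (G = 19830 + (½)*(-5 - 14)/(-14) = 19830 + (½)*(-1/14)*(-19) = 19830 + 19/28 = 555259/28 ≈ 19831.)
√(G + 32919/N(z)) = √(555259/28 + 32919/((2*201³))) = √(555259/28 + 32919/((2*8120601))) = √(555259/28 + 32919/16241202) = √(555259/28 + 32919*(1/16241202)) = √(555259/28 + 10973/5413734) = √(1503012417175/75792276) = 5*√28196512946203/188538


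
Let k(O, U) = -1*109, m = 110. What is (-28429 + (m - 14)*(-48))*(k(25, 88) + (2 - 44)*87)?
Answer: 124318231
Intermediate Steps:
k(O, U) = -109
(-28429 + (m - 14)*(-48))*(k(25, 88) + (2 - 44)*87) = (-28429 + (110 - 14)*(-48))*(-109 + (2 - 44)*87) = (-28429 + 96*(-48))*(-109 - 42*87) = (-28429 - 4608)*(-109 - 3654) = -33037*(-3763) = 124318231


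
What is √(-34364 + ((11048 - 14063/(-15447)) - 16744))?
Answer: I*√9558491717379/15447 ≈ 200.15*I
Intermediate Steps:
√(-34364 + ((11048 - 14063/(-15447)) - 16744)) = √(-34364 + ((11048 - 14063*(-1/15447)) - 16744)) = √(-34364 + ((11048 + 14063/15447) - 16744)) = √(-34364 + (170672519/15447 - 16744)) = √(-34364 - 87972049/15447) = √(-618792757/15447) = I*√9558491717379/15447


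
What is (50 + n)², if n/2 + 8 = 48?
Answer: 16900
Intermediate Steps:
n = 80 (n = -16 + 2*48 = -16 + 96 = 80)
(50 + n)² = (50 + 80)² = 130² = 16900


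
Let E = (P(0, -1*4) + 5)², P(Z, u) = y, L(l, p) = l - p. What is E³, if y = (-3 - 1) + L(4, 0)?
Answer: 15625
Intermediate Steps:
y = 0 (y = (-3 - 1) + (4 - 1*0) = -4 + (4 + 0) = -4 + 4 = 0)
P(Z, u) = 0
E = 25 (E = (0 + 5)² = 5² = 25)
E³ = 25³ = 15625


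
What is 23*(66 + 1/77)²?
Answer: 594248447/5929 ≈ 1.0023e+5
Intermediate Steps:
23*(66 + 1/77)² = 23*(5083/77)² = 23*(25836889/5929) = 594248447/5929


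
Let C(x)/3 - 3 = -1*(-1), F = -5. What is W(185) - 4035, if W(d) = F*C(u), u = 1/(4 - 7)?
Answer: -4095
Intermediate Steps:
u = -1/3 (u = 1/(-3) = -1/3 ≈ -0.33333)
C(x) = 12 (C(x) = 9 + 3*(-1*(-1)) = 9 + 3*1 = 9 + 3 = 12)
W(d) = -60 (W(d) = -5*12 = -60)
W(185) - 4035 = -60 - 4035 = -4095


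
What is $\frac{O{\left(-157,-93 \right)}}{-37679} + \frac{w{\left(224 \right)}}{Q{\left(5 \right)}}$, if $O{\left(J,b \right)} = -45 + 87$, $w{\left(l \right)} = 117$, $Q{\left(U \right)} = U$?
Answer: $\frac{4408233}{188395} \approx 23.399$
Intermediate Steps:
$O{\left(J,b \right)} = 42$
$\frac{O{\left(-157,-93 \right)}}{-37679} + \frac{w{\left(224 \right)}}{Q{\left(5 \right)}} = \frac{42}{-37679} + \frac{117}{5} = 42 \left(- \frac{1}{37679}\right) + 117 \cdot \frac{1}{5} = - \frac{42}{37679} + \frac{117}{5} = \frac{4408233}{188395}$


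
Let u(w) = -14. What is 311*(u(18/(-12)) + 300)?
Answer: 88946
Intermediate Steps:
311*(u(18/(-12)) + 300) = 311*(-14 + 300) = 311*286 = 88946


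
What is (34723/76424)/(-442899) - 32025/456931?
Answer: -1084001690476513/15466252201622856 ≈ -0.070088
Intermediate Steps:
(34723/76424)/(-442899) - 32025/456931 = (34723*(1/76424))*(-1/442899) - 32025*1/456931 = (34723/76424)*(-1/442899) - 32025/456931 = -34723/33848113176 - 32025/456931 = -1084001690476513/15466252201622856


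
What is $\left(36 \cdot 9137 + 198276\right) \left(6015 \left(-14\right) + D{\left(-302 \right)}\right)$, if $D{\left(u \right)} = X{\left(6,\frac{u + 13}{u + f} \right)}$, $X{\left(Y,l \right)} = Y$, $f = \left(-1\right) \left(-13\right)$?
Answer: $-44393022432$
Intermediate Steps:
$f = 13$
$D{\left(u \right)} = 6$
$\left(36 \cdot 9137 + 198276\right) \left(6015 \left(-14\right) + D{\left(-302 \right)}\right) = \left(36 \cdot 9137 + 198276\right) \left(6015 \left(-14\right) + 6\right) = \left(328932 + 198276\right) \left(-84210 + 6\right) = 527208 \left(-84204\right) = -44393022432$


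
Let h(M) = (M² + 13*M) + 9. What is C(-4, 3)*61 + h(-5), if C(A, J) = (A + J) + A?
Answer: -336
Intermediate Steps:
C(A, J) = J + 2*A
h(M) = 9 + M² + 13*M
C(-4, 3)*61 + h(-5) = (3 + 2*(-4))*61 + (9 + (-5)² + 13*(-5)) = (3 - 8)*61 + (9 + 25 - 65) = -5*61 - 31 = -305 - 31 = -336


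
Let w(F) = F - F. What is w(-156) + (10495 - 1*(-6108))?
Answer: 16603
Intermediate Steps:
w(F) = 0
w(-156) + (10495 - 1*(-6108)) = 0 + (10495 - 1*(-6108)) = 0 + (10495 + 6108) = 0 + 16603 = 16603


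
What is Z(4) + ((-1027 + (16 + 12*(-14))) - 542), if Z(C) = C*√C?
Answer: -1713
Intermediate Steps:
Z(C) = C^(3/2)
Z(4) + ((-1027 + (16 + 12*(-14))) - 542) = 4^(3/2) + ((-1027 + (16 + 12*(-14))) - 542) = 8 + ((-1027 + (16 - 168)) - 542) = 8 + ((-1027 - 152) - 542) = 8 + (-1179 - 542) = 8 - 1721 = -1713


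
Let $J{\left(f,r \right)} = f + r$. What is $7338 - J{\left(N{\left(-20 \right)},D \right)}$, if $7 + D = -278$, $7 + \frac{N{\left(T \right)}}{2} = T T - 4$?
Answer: $6845$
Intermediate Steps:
$N{\left(T \right)} = -22 + 2 T^{2}$ ($N{\left(T \right)} = -14 + 2 \left(T T - 4\right) = -14 + 2 \left(T^{2} - 4\right) = -14 + 2 \left(-4 + T^{2}\right) = -14 + \left(-8 + 2 T^{2}\right) = -22 + 2 T^{2}$)
$D = -285$ ($D = -7 - 278 = -285$)
$7338 - J{\left(N{\left(-20 \right)},D \right)} = 7338 - \left(\left(-22 + 2 \left(-20\right)^{2}\right) - 285\right) = 7338 - \left(\left(-22 + 2 \cdot 400\right) - 285\right) = 7338 - \left(\left(-22 + 800\right) - 285\right) = 7338 - \left(778 - 285\right) = 7338 - 493 = 6845$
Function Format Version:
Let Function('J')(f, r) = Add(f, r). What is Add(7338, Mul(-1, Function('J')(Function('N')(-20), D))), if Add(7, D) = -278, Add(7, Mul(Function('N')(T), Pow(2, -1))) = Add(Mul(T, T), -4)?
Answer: 6845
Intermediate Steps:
Function('N')(T) = Add(-22, Mul(2, Pow(T, 2))) (Function('N')(T) = Add(-14, Mul(2, Add(Mul(T, T), -4))) = Add(-14, Mul(2, Add(Pow(T, 2), -4))) = Add(-14, Mul(2, Add(-4, Pow(T, 2)))) = Add(-14, Add(-8, Mul(2, Pow(T, 2)))) = Add(-22, Mul(2, Pow(T, 2))))
D = -285 (D = Add(-7, -278) = -285)
Add(7338, Mul(-1, Function('J')(Function('N')(-20), D))) = Add(7338, Mul(-1, Add(Add(-22, Mul(2, Pow(-20, 2))), -285))) = Add(7338, Mul(-1, Add(Add(-22, Mul(2, 400)), -285))) = Add(7338, Mul(-1, Add(Add(-22, 800), -285))) = Add(7338, Mul(-1, Add(778, -285))) = Add(7338, Mul(-1, 493)) = Add(7338, -493) = 6845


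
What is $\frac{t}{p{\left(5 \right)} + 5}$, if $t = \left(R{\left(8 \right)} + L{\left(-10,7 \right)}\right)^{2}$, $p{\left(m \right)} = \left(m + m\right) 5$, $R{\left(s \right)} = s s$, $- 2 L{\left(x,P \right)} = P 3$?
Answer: $\frac{11449}{220} \approx 52.041$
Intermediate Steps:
$L{\left(x,P \right)} = - \frac{3 P}{2}$ ($L{\left(x,P \right)} = - \frac{P 3}{2} = - \frac{3 P}{2}$)
$R{\left(s \right)} = s^{2}$
$p{\left(m \right)} = 10 m$ ($p{\left(m \right)} = 2 m 5 = 10 m$)
$t = \frac{11449}{4}$ ($t = \left(8^{2} - \frac{21}{2}\right)^{2} = \left(64 - \frac{21}{2}\right)^{2} = \left(\frac{107}{2}\right)^{2} = \frac{11449}{4} \approx 2862.3$)
$\frac{t}{p{\left(5 \right)} + 5} = \frac{11449}{4 \left(10 \cdot 5 + 5\right)} = \frac{11449}{4 \left(50 + 5\right)} = \frac{11449}{4 \cdot 55} = \frac{11449}{4} \cdot \frac{1}{55} = \frac{11449}{220}$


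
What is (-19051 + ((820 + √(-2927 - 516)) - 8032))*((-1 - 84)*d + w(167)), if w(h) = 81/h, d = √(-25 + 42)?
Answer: -(81 - 14195*√17)*(26263 - I*√3443)/167 ≈ 9.1915e+6 - 20536.0*I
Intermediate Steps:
d = √17 ≈ 4.1231
(-19051 + ((820 + √(-2927 - 516)) - 8032))*((-1 - 84)*d + w(167)) = (-19051 + ((820 + √(-2927 - 516)) - 8032))*((-1 - 84)*√17 + 81/167) = (-19051 + ((820 + √(-3443)) - 8032))*(-85*√17 + 81*(1/167)) = (-19051 + ((820 + I*√3443) - 8032))*(-85*√17 + 81/167) = (-19051 + (-7212 + I*√3443))*(81/167 - 85*√17) = (-26263 + I*√3443)*(81/167 - 85*√17)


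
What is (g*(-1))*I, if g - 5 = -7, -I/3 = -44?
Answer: 264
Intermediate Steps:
I = 132 (I = -3*(-44) = 132)
g = -2 (g = 5 - 7 = -2)
(g*(-1))*I = -2*(-1)*132 = 2*132 = 264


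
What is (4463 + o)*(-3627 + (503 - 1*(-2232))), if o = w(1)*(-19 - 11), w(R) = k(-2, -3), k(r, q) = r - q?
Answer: -3954236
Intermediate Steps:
w(R) = 1 (w(R) = -2 - 1*(-3) = -2 + 3 = 1)
o = -30 (o = 1*(-19 - 11) = 1*(-30) = -30)
(4463 + o)*(-3627 + (503 - 1*(-2232))) = (4463 - 30)*(-3627 + (503 - 1*(-2232))) = 4433*(-3627 + (503 + 2232)) = 4433*(-3627 + 2735) = 4433*(-892) = -3954236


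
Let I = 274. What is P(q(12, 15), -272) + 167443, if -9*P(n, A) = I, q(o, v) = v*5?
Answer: 1506713/9 ≈ 1.6741e+5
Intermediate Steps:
q(o, v) = 5*v
P(n, A) = -274/9 (P(n, A) = -⅑*274 = -274/9)
P(q(12, 15), -272) + 167443 = -274/9 + 167443 = 1506713/9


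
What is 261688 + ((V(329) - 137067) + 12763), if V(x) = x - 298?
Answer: 137415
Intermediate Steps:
V(x) = -298 + x
261688 + ((V(329) - 137067) + 12763) = 261688 + (((-298 + 329) - 137067) + 12763) = 261688 + ((31 - 137067) + 12763) = 261688 + (-137036 + 12763) = 261688 - 124273 = 137415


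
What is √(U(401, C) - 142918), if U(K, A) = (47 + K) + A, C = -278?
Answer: 2*I*√35687 ≈ 377.82*I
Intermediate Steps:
U(K, A) = 47 + A + K
√(U(401, C) - 142918) = √((47 - 278 + 401) - 142918) = √(170 - 142918) = √(-142748) = 2*I*√35687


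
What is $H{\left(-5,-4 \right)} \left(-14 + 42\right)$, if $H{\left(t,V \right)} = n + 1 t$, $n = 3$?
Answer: $-56$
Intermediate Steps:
$H{\left(t,V \right)} = 3 + t$ ($H{\left(t,V \right)} = 3 + 1 t = 3 + t$)
$H{\left(-5,-4 \right)} \left(-14 + 42\right) = \left(3 - 5\right) \left(-14 + 42\right) = \left(-2\right) 28 = -56$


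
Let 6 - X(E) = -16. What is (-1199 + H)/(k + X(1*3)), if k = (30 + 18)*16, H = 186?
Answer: -1013/790 ≈ -1.2823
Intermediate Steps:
k = 768 (k = 48*16 = 768)
X(E) = 22 (X(E) = 6 - 1*(-16) = 6 + 16 = 22)
(-1199 + H)/(k + X(1*3)) = (-1199 + 186)/(768 + 22) = -1013/790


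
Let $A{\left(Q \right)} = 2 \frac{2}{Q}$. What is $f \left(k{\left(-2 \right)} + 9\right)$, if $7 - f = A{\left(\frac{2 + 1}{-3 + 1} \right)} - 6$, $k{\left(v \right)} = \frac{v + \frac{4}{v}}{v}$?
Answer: $\frac{517}{3} \approx 172.33$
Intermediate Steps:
$k{\left(v \right)} = \frac{v + \frac{4}{v}}{v}$
$A{\left(Q \right)} = \frac{4}{Q}$
$f = \frac{47}{3}$ ($f = 7 - \left(\frac{4}{\left(2 + 1\right) \frac{1}{-3 + 1}} - 6\right) = 7 - \left(\frac{4}{3 \frac{1}{-2}} - 6\right) = 7 - \left(\frac{4}{3 \left(- \frac{1}{2}\right)} - 6\right) = 7 - \left(\frac{4}{- \frac{3}{2}} - 6\right) = 7 - \left(4 \left(- \frac{2}{3}\right) - 6\right) = 7 - \left(- \frac{8}{3} - 6\right) = 7 - - \frac{26}{3} = 7 + \frac{26}{3} = \frac{47}{3} \approx 15.667$)
$f \left(k{\left(-2 \right)} + 9\right) = \frac{47 \left(\left(1 + \frac{4}{4}\right) + 9\right)}{3} = \frac{47 \left(\left(1 + 4 \cdot \frac{1}{4}\right) + 9\right)}{3} = \frac{47 \left(\left(1 + 1\right) + 9\right)}{3} = \frac{47 \left(2 + 9\right)}{3} = \frac{47}{3} \cdot 11 = \frac{517}{3}$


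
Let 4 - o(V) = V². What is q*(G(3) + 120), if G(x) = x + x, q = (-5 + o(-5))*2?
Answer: -6552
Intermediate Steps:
o(V) = 4 - V²
q = -52 (q = (-5 + (4 - 1*(-5)²))*2 = (-5 + (4 - 1*25))*2 = (-5 + (4 - 25))*2 = (-5 - 21)*2 = -26*2 = -52)
G(x) = 2*x
q*(G(3) + 120) = -52*(2*3 + 120) = -52*(6 + 120) = -52*126 = -6552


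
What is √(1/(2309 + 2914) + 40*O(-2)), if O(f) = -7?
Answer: I*√7638318897/5223 ≈ 16.733*I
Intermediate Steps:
√(1/(2309 + 2914) + 40*O(-2)) = √(1/(2309 + 2914) + 40*(-7)) = √(1/5223 - 280) = √(-1462439/5223) = I*√7638318897/5223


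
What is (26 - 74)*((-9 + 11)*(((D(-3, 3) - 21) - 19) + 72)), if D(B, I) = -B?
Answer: -3360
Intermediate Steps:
(26 - 74)*((-9 + 11)*(((D(-3, 3) - 21) - 19) + 72)) = (26 - 74)*((-9 + 11)*(((-1*(-3) - 21) - 19) + 72)) = -96*(((3 - 21) - 19) + 72) = -96*((-18 - 19) + 72) = -96*(-37 + 72) = -96*35 = -48*70 = -3360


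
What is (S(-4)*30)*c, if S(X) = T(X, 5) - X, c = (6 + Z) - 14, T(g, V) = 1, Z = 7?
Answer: -150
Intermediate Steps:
c = -1 (c = (6 + 7) - 14 = 13 - 14 = -1)
S(X) = 1 - X
(S(-4)*30)*c = ((1 - 1*(-4))*30)*(-1) = ((1 + 4)*30)*(-1) = (5*30)*(-1) = 150*(-1) = -150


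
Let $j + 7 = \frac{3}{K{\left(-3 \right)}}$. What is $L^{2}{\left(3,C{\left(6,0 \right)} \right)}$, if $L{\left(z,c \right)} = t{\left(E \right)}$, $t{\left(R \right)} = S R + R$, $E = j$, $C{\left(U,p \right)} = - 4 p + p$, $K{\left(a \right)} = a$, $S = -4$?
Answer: $576$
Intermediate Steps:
$C{\left(U,p \right)} = - 3 p$
$j = -8$ ($j = -7 + \frac{3}{-3} = -7 + 3 \left(- \frac{1}{3}\right) = -7 - 1 = -8$)
$E = -8$
$t{\left(R \right)} = - 3 R$ ($t{\left(R \right)} = - 4 R + R = - 3 R$)
$L{\left(z,c \right)} = 24$ ($L{\left(z,c \right)} = \left(-3\right) \left(-8\right) = 24$)
$L^{2}{\left(3,C{\left(6,0 \right)} \right)} = 24^{2} = 576$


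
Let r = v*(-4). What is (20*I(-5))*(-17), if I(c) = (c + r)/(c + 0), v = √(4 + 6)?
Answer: -340 - 272*√10 ≈ -1200.1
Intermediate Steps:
v = √10 ≈ 3.1623
r = -4*√10 (r = √10*(-4) = -4*√10 ≈ -12.649)
I(c) = (c - 4*√10)/c (I(c) = (c - 4*√10)/(c + 0) = (c - 4*√10)/c)
(20*I(-5))*(-17) = (20*((-5 - 4*√10)/(-5)))*(-17) = (20*(-(-5 - 4*√10)/5))*(-17) = (20*(1 + 4*√10/5))*(-17) = (20 + 16*√10)*(-17) = -340 - 272*√10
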